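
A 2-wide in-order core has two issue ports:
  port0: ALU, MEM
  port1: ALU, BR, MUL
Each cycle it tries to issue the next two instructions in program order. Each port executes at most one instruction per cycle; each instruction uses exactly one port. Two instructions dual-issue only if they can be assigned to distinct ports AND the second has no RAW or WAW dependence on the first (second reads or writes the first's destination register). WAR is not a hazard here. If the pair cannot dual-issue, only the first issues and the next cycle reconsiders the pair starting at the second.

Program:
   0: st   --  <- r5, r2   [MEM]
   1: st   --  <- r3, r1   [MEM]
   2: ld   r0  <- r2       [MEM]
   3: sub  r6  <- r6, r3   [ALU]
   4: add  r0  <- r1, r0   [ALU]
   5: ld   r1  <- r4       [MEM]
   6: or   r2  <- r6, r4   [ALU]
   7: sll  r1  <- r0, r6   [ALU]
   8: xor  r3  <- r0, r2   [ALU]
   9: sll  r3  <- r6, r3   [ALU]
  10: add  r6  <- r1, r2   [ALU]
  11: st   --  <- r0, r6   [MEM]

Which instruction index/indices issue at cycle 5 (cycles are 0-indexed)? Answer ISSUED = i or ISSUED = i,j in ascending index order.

#0 head=0: st i0 no-port MEM/MEM
#1 head=1: st i1 no-port MEM/MEM
#2 head=2: ld sub i2+i3 2-wide
#3 head=4: add ld i4+i5 2-wide
#4 head=6: or sll i6+i7 2-wide
#5 head=8: xor i8 RAW+WAW r3
#6 head=9: sll add i9+i10 2-wide
#7 head=11: st i11 tail

ISSUED = 8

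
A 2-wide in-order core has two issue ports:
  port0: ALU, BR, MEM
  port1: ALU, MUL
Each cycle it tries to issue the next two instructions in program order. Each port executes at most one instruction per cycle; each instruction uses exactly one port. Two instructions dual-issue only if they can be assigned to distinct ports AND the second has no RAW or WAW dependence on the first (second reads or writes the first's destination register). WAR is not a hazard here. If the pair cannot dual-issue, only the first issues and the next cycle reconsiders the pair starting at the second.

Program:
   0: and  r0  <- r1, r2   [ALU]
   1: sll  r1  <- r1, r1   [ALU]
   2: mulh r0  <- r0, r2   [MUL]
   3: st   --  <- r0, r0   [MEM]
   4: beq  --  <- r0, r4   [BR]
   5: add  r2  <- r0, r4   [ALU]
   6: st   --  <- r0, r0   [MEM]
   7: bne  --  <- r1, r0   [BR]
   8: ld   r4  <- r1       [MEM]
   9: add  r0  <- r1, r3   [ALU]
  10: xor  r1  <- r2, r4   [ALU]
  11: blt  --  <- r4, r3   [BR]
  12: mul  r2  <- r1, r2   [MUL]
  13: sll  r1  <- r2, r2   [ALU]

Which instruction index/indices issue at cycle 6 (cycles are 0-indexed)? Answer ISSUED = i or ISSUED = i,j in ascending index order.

ISSUED = 8,9

t=0 i0,i1:and+sll ; pair
t=1 i2:mulh ; RAW r0
t=2 i3:st ; no-port MEM/BR
t=3 i4,i5:beq+add ; pair
t=4 i6:st ; no-port MEM/BR
t=5 i7:bne ; no-port BR/MEM
t=6 i8,i9:ld+add ; pair
t=7 i10,i11:xor+blt ; pair
t=8 i12:mul ; RAW r2
t=9 i13:sll ; tail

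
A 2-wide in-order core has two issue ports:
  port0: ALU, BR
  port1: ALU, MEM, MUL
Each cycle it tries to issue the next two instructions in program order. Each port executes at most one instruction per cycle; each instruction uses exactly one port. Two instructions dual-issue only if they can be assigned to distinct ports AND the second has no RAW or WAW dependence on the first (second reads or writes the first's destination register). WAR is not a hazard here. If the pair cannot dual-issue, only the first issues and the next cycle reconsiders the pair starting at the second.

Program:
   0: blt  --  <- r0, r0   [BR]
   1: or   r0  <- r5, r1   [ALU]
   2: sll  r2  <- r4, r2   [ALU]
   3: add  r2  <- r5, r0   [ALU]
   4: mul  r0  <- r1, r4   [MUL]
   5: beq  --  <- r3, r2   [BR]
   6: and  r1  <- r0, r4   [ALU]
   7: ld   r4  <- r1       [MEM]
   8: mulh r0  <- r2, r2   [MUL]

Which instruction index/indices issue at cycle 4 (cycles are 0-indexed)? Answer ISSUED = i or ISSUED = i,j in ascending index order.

0. blt;or @i0+i1  | 2-wide
1. sll @i2  | WAW r2
2. add;mul @i3+i4  | 2-wide
3. beq;and @i5+i6  | 2-wide
4. ld @i7  | no-port MEM/MUL
5. mulh @i8  | tail

ISSUED = 7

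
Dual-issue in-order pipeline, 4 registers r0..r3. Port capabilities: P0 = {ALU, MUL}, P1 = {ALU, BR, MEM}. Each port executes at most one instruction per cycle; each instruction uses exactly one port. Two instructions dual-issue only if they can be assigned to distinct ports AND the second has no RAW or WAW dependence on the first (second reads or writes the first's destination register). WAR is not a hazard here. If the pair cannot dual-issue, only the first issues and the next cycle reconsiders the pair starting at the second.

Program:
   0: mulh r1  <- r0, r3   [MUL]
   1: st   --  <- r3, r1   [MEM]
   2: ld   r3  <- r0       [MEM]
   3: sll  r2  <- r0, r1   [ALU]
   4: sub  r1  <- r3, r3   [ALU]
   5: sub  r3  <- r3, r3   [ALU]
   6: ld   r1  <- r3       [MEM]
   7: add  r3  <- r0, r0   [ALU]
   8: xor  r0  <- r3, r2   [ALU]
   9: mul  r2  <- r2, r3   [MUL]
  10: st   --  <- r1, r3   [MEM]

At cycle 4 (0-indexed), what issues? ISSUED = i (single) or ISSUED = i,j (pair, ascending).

0. mulh.MUL @i0  | RAW r1
1. st.MEM @i1  | no-port MEM/MEM
2. ld.MEM/sll.ALU @i2/i3  | dual
3. sub.ALU/sub.ALU @i4/i5  | dual
4. ld.MEM/add.ALU @i6/i7  | dual
5. xor.ALU/mul.MUL @i8/i9  | dual
6. st.MEM @i10  | tail

ISSUED = 6,7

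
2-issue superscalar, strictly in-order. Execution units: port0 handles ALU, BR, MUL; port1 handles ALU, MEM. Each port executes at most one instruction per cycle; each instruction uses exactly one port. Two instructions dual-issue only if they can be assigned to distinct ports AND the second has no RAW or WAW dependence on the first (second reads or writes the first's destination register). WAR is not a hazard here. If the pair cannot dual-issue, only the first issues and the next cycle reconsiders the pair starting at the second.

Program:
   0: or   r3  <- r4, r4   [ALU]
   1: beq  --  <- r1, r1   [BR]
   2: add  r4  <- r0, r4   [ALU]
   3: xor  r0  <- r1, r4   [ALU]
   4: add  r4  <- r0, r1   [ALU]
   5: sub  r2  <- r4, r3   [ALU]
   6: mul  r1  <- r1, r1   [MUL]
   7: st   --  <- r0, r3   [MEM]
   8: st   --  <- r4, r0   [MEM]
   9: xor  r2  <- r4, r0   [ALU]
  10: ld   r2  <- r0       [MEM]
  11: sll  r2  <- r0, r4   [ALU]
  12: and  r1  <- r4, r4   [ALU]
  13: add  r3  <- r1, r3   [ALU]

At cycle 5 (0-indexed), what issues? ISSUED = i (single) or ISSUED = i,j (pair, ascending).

0. or/beq @i0+i1  | 2-wide
1. add @i2  | RAW r4
2. xor @i3  | RAW r0
3. add @i4  | RAW r4
4. sub/mul @i5+i6  | 2-wide
5. st @i7  | no-port MEM/MEM
6. st/xor @i8+i9  | 2-wide
7. ld @i10  | WAW r2
8. sll/and @i11+i12  | 2-wide
9. add @i13  | tail

ISSUED = 7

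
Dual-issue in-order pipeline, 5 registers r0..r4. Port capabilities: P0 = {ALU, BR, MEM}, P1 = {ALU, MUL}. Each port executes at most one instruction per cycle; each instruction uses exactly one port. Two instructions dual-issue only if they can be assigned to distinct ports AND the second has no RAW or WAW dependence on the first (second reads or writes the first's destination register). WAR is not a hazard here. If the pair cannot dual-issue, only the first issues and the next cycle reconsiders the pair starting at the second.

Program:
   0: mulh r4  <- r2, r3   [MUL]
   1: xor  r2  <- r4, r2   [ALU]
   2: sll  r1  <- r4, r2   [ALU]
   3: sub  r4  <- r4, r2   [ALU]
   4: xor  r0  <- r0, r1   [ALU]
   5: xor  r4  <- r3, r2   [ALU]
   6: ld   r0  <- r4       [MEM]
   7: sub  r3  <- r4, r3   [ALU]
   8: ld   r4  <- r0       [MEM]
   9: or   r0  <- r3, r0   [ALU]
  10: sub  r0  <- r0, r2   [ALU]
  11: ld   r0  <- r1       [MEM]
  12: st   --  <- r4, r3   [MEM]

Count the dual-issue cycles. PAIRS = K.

PAIRS = 4

  cy0 -> i0 (mulh) RAW r4
  cy1 -> i1 (xor) RAW r2
  cy2 -> i2+i3 (sll;sub) 2-wide
  cy3 -> i4+i5 (xor;xor) 2-wide
  cy4 -> i6+i7 (ld;sub) 2-wide
  cy5 -> i8+i9 (ld;or) 2-wide
  cy6 -> i10 (sub) WAW r0
  cy7 -> i11 (ld) no-port MEM/MEM
  cy8 -> i12 (st) tail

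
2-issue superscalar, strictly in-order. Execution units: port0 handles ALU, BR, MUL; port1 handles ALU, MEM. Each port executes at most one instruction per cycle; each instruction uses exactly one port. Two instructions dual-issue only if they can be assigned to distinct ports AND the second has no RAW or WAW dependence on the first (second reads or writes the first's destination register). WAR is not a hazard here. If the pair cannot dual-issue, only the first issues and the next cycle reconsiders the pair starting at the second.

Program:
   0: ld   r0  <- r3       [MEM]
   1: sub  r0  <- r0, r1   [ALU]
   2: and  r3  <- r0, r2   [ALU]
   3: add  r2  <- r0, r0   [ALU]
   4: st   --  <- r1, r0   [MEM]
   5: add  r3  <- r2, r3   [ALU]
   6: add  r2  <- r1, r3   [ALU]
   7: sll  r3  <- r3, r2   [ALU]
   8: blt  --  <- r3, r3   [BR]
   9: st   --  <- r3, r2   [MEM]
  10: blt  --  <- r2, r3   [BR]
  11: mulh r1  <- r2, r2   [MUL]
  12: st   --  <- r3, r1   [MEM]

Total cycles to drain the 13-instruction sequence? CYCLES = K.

CYCLES = 10

#0 head=0: ld.MEM i0 RAW+WAW r0
#1 head=1: sub.ALU i1 RAW r0
#2 head=2: and.ALU/add.ALU i2,i3 2-wide
#3 head=4: st.MEM/add.ALU i4,i5 2-wide
#4 head=6: add.ALU i6 RAW r2
#5 head=7: sll.ALU i7 RAW r3
#6 head=8: blt.BR/st.MEM i8,i9 2-wide
#7 head=10: blt.BR i10 no-port BR/MUL
#8 head=11: mulh.MUL i11 RAW r1
#9 head=12: st.MEM i12 tail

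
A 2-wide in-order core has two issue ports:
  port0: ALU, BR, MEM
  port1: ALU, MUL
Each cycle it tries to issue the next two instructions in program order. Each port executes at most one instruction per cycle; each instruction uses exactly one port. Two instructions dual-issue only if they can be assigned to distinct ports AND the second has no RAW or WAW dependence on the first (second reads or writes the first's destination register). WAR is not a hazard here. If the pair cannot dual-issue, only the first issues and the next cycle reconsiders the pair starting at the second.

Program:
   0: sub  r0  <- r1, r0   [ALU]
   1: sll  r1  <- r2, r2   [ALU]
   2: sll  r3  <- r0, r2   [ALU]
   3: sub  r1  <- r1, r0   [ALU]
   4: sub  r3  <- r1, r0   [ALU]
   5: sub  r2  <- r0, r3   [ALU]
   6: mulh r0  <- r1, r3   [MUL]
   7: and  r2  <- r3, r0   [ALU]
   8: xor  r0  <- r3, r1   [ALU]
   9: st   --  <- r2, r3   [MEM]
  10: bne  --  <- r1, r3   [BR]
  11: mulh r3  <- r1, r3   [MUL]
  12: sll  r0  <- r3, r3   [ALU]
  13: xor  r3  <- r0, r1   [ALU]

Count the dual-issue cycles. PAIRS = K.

PAIRS = 5

[0] i0+i1  sub.ALU;sll.ALU  -- dual
[1] i2+i3  sll.ALU;sub.ALU  -- dual
[2] i4  sub.ALU  -- RAW r3
[3] i5+i6  sub.ALU;mulh.MUL  -- dual
[4] i7+i8  and.ALU;xor.ALU  -- dual
[5] i9  st.MEM  -- no-port MEM/BR
[6] i10+i11  bne.BR;mulh.MUL  -- dual
[7] i12  sll.ALU  -- RAW r0
[8] i13  xor.ALU  -- tail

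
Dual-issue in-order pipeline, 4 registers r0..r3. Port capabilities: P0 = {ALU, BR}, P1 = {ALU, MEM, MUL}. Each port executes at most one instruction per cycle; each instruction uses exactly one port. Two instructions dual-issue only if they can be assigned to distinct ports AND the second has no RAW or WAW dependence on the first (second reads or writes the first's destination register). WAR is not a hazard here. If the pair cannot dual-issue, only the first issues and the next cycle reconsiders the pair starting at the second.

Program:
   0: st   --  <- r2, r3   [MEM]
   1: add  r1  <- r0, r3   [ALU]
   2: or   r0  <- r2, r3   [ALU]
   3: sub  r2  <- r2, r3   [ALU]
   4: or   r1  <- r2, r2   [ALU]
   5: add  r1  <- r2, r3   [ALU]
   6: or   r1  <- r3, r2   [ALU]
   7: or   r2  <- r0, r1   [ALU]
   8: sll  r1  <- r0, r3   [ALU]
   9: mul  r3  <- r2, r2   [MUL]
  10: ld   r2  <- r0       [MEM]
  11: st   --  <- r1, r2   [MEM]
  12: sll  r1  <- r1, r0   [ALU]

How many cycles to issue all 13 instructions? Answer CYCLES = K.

#0 head=0: st add i0+i1 2-wide
#1 head=2: or sub i2+i3 2-wide
#2 head=4: or i4 WAW r1
#3 head=5: add i5 WAW r1
#4 head=6: or i6 RAW r1
#5 head=7: or sll i7+i8 2-wide
#6 head=9: mul i9 no-port MUL/MEM
#7 head=10: ld i10 no-port MEM/MEM
#8 head=11: st sll i11+i12 2-wide

CYCLES = 9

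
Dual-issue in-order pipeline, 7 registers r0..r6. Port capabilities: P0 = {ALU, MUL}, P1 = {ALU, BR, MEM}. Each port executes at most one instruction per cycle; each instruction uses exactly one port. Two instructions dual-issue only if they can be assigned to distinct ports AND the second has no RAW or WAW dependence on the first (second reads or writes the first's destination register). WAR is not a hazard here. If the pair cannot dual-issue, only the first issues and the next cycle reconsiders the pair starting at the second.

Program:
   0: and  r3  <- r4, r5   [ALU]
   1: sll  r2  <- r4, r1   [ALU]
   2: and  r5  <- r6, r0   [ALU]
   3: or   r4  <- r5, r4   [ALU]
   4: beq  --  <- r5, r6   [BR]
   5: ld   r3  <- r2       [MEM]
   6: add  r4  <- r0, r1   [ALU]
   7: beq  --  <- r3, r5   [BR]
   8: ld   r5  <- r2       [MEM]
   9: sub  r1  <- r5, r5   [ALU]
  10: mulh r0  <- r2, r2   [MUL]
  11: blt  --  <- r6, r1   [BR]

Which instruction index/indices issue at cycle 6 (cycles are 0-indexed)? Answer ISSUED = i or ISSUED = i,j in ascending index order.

[0] i0+i1  and.ALU+sll.ALU  -- dual
[1] i2  and.ALU  -- RAW r5
[2] i3+i4  or.ALU+beq.BR  -- dual
[3] i5+i6  ld.MEM+add.ALU  -- dual
[4] i7  beq.BR  -- no-port BR/MEM
[5] i8  ld.MEM  -- RAW r5
[6] i9+i10  sub.ALU+mulh.MUL  -- dual
[7] i11  blt.BR  -- tail

ISSUED = 9,10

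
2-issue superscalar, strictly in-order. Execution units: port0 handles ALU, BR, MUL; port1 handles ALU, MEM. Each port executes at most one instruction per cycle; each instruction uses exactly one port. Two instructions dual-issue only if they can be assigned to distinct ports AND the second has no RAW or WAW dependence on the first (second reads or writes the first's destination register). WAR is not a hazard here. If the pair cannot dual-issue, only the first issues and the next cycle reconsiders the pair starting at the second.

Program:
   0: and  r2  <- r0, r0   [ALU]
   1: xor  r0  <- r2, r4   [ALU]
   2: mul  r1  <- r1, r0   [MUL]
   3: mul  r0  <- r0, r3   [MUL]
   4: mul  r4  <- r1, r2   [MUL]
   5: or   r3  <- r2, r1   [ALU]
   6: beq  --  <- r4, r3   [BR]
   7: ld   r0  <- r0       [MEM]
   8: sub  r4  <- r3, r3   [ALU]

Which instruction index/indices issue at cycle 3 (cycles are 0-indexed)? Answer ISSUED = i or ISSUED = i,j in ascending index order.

ISSUED = 3

[0] i0  and.ALU  -- RAW r2
[1] i1  xor.ALU  -- RAW r0
[2] i2  mul.MUL  -- no-port MUL/MUL
[3] i3  mul.MUL  -- no-port MUL/MUL
[4] i4/i5  mul.MUL or.ALU  -- pair
[5] i6/i7  beq.BR ld.MEM  -- pair
[6] i8  sub.ALU  -- tail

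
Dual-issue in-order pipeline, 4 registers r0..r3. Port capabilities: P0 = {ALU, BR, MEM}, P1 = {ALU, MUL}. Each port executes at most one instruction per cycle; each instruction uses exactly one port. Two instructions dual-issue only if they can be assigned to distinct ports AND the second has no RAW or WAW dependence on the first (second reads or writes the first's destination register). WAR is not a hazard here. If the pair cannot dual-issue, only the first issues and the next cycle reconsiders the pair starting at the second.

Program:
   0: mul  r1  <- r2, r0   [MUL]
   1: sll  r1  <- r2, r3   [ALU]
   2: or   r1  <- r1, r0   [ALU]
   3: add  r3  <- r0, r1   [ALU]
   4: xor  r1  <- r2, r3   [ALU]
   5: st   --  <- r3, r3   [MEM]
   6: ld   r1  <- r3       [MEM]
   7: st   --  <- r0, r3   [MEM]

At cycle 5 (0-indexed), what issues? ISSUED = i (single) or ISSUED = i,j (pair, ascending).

t=0 i0:mul.MUL ; WAW r1
t=1 i1:sll.ALU ; RAW+WAW r1
t=2 i2:or.ALU ; RAW r1
t=3 i3:add.ALU ; RAW r3
t=4 i4/i5:xor.ALU+st.MEM ; pair
t=5 i6:ld.MEM ; no-port MEM/MEM
t=6 i7:st.MEM ; tail

ISSUED = 6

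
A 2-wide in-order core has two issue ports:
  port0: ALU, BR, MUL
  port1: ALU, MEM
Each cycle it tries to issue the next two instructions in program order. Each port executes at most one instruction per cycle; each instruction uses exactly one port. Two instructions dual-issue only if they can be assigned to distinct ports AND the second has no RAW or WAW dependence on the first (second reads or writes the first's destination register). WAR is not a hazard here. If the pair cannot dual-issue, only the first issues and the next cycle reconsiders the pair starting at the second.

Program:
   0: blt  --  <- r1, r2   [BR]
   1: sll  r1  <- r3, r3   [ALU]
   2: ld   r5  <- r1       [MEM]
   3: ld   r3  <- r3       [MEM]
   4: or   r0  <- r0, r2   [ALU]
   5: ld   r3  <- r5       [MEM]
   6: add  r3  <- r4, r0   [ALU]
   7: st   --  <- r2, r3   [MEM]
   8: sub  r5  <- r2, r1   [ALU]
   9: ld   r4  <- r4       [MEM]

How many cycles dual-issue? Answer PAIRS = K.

PAIRS = 3

[0] i0&i1  blt.BR sll.ALU  -- pair
[1] i2  ld.MEM  -- no-port MEM/MEM
[2] i3&i4  ld.MEM or.ALU  -- pair
[3] i5  ld.MEM  -- WAW r3
[4] i6  add.ALU  -- RAW r3
[5] i7&i8  st.MEM sub.ALU  -- pair
[6] i9  ld.MEM  -- tail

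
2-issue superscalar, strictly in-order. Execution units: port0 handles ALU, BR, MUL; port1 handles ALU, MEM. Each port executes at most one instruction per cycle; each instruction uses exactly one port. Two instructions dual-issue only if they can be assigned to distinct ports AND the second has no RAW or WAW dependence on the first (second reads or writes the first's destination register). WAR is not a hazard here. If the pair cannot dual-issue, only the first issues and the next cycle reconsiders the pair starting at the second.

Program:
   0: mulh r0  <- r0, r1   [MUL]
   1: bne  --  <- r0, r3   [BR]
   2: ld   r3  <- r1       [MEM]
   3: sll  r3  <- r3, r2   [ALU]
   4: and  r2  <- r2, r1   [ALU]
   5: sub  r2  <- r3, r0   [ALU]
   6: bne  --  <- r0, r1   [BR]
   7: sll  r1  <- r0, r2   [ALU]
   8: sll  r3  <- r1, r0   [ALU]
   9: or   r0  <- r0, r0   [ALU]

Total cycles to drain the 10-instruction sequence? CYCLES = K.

CYCLES = 6

#0 head=0: mulh i0 no-port MUL/BR
#1 head=1: bne;ld i1/i2 pair
#2 head=3: sll;and i3/i4 pair
#3 head=5: sub;bne i5/i6 pair
#4 head=7: sll i7 RAW r1
#5 head=8: sll;or i8/i9 pair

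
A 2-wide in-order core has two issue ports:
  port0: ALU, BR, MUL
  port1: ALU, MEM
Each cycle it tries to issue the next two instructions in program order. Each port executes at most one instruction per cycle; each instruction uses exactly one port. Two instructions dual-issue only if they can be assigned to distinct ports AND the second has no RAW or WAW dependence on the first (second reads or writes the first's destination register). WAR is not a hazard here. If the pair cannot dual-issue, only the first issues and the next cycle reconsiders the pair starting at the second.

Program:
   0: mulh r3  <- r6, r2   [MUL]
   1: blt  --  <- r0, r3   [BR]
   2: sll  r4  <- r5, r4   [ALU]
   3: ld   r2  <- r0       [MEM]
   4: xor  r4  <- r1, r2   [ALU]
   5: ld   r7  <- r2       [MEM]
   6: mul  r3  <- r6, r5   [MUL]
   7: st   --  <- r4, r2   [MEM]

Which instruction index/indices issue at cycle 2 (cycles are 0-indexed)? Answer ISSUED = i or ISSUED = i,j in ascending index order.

0. mulh.MUL @i0  | no-port MUL/BR
1. blt.BR/sll.ALU @i1&i2  | 2-wide
2. ld.MEM @i3  | RAW r2
3. xor.ALU/ld.MEM @i4&i5  | 2-wide
4. mul.MUL/st.MEM @i6&i7  | 2-wide

ISSUED = 3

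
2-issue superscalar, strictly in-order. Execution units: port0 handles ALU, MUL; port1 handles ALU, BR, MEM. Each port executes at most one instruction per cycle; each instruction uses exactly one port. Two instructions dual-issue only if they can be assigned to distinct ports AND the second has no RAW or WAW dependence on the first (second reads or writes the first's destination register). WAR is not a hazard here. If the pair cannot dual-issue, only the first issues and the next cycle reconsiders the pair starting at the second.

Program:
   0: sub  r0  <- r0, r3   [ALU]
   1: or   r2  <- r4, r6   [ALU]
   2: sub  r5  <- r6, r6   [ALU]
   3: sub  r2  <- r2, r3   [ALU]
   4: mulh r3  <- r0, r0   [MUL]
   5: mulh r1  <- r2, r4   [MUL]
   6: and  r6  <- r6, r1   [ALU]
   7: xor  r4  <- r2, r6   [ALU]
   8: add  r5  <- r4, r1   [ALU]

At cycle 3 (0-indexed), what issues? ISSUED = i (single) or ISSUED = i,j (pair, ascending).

ISSUED = 5

#0 head=0: sub or i0&i1 dual
#1 head=2: sub sub i2&i3 dual
#2 head=4: mulh i4 no-port MUL/MUL
#3 head=5: mulh i5 RAW r1
#4 head=6: and i6 RAW r6
#5 head=7: xor i7 RAW r4
#6 head=8: add i8 tail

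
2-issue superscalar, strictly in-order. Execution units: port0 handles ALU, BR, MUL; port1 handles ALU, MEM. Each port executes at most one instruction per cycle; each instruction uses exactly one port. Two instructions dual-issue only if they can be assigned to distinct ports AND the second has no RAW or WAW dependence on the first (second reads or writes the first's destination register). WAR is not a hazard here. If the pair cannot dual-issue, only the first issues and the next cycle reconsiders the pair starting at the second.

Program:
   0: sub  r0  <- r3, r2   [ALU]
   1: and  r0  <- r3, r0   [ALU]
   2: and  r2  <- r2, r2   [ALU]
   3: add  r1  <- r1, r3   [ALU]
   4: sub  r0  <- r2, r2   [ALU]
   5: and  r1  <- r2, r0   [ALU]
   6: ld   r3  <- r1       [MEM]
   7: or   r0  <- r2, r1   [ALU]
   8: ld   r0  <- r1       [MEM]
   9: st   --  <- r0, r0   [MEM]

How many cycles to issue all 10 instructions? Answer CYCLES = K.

CYCLES = 7

#0 head=0: sub.ALU i0 RAW+WAW r0
#1 head=1: and.ALU and.ALU i1&i2 pair
#2 head=3: add.ALU sub.ALU i3&i4 pair
#3 head=5: and.ALU i5 RAW r1
#4 head=6: ld.MEM or.ALU i6&i7 pair
#5 head=8: ld.MEM i8 no-port MEM/MEM
#6 head=9: st.MEM i9 tail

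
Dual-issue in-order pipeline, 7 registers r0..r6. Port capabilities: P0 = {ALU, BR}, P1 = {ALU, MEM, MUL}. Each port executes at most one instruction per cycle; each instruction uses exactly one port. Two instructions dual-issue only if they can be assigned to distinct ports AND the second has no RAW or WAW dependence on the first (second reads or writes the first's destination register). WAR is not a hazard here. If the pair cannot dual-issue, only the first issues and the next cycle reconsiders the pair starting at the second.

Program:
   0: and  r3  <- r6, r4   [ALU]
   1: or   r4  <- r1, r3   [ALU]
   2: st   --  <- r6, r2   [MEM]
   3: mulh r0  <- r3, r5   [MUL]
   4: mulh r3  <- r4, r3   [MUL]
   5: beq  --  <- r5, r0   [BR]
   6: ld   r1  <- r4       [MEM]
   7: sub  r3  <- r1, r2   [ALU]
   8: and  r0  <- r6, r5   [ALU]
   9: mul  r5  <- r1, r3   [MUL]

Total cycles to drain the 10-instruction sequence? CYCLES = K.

CYCLES = 7

  cy0 -> i0 (and) RAW r3
  cy1 -> i1,i2 (or/st) dual
  cy2 -> i3 (mulh) no-port MUL/MUL
  cy3 -> i4,i5 (mulh/beq) dual
  cy4 -> i6 (ld) RAW r1
  cy5 -> i7,i8 (sub/and) dual
  cy6 -> i9 (mul) tail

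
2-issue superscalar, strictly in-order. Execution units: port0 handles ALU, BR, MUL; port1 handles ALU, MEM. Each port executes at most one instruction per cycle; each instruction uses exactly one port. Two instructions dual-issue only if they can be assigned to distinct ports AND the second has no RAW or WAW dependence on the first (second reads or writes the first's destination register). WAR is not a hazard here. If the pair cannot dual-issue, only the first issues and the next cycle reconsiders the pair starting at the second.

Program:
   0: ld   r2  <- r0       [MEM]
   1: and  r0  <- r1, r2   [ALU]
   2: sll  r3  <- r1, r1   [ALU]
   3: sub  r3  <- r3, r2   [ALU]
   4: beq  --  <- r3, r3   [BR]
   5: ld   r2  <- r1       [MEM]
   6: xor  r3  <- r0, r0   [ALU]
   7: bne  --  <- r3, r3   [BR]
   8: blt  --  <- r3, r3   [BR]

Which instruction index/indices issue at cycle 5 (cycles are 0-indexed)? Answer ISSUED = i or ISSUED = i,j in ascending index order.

ISSUED = 7

c0: i0 ld  RAW r2
c1: i1/i2 and+sll  2-wide
c2: i3 sub  RAW r3
c3: i4/i5 beq+ld  2-wide
c4: i6 xor  RAW r3
c5: i7 bne  no-port BR/BR
c6: i8 blt  tail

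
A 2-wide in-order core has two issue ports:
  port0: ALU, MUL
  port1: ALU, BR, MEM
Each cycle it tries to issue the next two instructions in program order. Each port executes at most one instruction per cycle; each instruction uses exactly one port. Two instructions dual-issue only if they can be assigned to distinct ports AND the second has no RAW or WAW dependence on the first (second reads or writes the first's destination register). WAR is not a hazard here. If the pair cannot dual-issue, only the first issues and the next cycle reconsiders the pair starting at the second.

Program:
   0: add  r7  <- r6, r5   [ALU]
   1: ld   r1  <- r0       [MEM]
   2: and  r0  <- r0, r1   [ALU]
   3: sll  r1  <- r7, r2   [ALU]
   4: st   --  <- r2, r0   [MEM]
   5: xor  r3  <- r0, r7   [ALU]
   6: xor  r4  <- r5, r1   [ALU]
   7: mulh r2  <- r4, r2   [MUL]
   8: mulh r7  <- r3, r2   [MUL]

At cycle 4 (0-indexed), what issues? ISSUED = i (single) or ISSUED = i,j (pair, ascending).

c0: i0+i1 add+ld  2-wide
c1: i2+i3 and+sll  2-wide
c2: i4+i5 st+xor  2-wide
c3: i6 xor  RAW r4
c4: i7 mulh  no-port MUL/MUL
c5: i8 mulh  tail

ISSUED = 7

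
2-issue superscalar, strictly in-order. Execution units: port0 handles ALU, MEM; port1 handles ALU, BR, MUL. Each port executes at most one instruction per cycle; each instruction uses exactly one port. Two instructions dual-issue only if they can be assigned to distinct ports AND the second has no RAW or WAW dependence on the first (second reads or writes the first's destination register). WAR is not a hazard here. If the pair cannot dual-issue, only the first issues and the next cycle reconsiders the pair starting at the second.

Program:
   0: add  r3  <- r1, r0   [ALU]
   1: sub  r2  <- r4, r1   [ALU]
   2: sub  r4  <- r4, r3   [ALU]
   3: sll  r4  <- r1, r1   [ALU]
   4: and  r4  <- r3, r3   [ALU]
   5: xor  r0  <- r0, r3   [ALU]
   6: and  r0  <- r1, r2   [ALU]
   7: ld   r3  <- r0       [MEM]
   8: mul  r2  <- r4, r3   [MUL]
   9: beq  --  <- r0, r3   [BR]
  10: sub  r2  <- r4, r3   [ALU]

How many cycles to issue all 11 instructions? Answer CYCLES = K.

CYCLES = 8

c0: i0&i1 add.ALU/sub.ALU  2-wide
c1: i2 sub.ALU  WAW r4
c2: i3 sll.ALU  WAW r4
c3: i4&i5 and.ALU/xor.ALU  2-wide
c4: i6 and.ALU  RAW r0
c5: i7 ld.MEM  RAW r3
c6: i8 mul.MUL  no-port MUL/BR
c7: i9&i10 beq.BR/sub.ALU  2-wide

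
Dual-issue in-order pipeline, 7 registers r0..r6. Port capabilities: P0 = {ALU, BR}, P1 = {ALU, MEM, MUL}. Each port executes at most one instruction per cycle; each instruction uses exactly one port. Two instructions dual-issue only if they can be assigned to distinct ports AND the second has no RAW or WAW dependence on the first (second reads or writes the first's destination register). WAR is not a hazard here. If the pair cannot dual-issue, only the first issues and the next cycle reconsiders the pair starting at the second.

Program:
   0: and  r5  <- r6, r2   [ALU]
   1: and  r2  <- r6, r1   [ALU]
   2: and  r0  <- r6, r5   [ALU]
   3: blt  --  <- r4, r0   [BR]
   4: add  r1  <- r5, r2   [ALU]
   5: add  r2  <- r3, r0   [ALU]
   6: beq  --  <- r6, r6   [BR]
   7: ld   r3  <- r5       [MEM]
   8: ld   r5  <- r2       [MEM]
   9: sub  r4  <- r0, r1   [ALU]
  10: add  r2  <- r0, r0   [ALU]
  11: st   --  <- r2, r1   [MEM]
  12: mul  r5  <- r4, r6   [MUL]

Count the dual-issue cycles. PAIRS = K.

PAIRS = 4

c0: i0,i1 and;and  2-wide
c1: i2 and  RAW r0
c2: i3,i4 blt;add  2-wide
c3: i5,i6 add;beq  2-wide
c4: i7 ld  no-port MEM/MEM
c5: i8,i9 ld;sub  2-wide
c6: i10 add  RAW r2
c7: i11 st  no-port MEM/MUL
c8: i12 mul  tail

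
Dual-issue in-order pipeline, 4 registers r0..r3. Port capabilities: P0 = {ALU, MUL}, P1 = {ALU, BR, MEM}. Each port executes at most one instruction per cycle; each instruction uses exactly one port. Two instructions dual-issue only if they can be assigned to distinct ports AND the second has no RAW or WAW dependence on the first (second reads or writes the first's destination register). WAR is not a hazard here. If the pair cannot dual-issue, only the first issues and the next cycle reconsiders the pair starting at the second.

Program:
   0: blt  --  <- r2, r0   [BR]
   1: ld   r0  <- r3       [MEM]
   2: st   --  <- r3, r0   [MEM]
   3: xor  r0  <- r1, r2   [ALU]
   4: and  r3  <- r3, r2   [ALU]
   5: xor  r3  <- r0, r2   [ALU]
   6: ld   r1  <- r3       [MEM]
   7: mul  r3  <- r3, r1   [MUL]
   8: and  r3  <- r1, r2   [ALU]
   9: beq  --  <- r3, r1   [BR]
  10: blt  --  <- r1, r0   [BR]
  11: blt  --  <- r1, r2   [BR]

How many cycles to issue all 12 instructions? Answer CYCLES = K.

0. blt @i0  | no-port BR/MEM
1. ld @i1  | no-port MEM/MEM
2. st/xor @i2,i3  | dual
3. and @i4  | WAW r3
4. xor @i5  | RAW r3
5. ld @i6  | RAW r1
6. mul @i7  | WAW r3
7. and @i8  | RAW r3
8. beq @i9  | no-port BR/BR
9. blt @i10  | no-port BR/BR
10. blt @i11  | tail

CYCLES = 11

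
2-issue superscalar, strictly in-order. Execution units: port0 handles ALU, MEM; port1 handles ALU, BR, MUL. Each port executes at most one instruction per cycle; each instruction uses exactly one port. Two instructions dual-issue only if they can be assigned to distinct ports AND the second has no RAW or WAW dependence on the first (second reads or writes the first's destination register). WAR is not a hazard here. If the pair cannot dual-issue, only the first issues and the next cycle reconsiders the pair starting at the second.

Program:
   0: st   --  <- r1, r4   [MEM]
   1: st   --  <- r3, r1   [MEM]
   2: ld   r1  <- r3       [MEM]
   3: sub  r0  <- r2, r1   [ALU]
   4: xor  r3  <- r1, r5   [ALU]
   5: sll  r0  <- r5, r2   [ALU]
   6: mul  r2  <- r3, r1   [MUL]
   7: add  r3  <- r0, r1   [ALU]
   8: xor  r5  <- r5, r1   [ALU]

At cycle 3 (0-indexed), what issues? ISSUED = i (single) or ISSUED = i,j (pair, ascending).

ISSUED = 3,4

[0] i0  st  -- no-port MEM/MEM
[1] i1  st  -- no-port MEM/MEM
[2] i2  ld  -- RAW r1
[3] i3,i4  sub xor  -- 2-wide
[4] i5,i6  sll mul  -- 2-wide
[5] i7,i8  add xor  -- 2-wide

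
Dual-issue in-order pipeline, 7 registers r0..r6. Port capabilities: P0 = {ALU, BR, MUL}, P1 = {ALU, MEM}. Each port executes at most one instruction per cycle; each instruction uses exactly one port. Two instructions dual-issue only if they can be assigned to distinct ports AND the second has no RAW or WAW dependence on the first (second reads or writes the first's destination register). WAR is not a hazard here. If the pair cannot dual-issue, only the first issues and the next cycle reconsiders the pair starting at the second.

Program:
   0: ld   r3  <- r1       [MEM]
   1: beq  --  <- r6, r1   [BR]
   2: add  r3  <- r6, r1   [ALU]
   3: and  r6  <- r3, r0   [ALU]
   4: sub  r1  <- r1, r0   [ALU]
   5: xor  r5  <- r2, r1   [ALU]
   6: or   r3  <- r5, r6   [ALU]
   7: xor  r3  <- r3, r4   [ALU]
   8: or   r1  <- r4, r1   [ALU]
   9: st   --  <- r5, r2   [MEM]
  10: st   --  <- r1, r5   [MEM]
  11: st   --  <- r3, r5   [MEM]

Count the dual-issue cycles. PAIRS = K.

0. ld+beq @i0&i1  | 2-wide
1. add @i2  | RAW r3
2. and+sub @i3&i4  | 2-wide
3. xor @i5  | RAW r5
4. or @i6  | RAW+WAW r3
5. xor+or @i7&i8  | 2-wide
6. st @i9  | no-port MEM/MEM
7. st @i10  | no-port MEM/MEM
8. st @i11  | tail

PAIRS = 3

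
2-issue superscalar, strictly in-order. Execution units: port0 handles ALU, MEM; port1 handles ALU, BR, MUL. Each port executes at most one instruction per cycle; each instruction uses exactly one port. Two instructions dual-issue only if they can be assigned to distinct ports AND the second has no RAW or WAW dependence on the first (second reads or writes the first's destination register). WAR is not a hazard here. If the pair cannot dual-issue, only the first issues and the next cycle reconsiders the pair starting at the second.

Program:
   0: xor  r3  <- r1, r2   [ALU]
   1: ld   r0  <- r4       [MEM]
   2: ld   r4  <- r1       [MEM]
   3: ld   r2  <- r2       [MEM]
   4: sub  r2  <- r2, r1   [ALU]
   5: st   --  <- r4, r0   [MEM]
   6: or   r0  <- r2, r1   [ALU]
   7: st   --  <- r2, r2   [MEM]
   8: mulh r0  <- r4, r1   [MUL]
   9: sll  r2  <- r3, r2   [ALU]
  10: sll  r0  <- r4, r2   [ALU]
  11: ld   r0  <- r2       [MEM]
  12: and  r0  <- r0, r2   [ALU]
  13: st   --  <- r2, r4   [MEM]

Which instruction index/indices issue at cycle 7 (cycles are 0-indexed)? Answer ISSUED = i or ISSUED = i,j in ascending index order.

[0] i0,i1  xor.ALU;ld.MEM  -- dual
[1] i2  ld.MEM  -- no-port MEM/MEM
[2] i3  ld.MEM  -- RAW+WAW r2
[3] i4,i5  sub.ALU;st.MEM  -- dual
[4] i6,i7  or.ALU;st.MEM  -- dual
[5] i8,i9  mulh.MUL;sll.ALU  -- dual
[6] i10  sll.ALU  -- WAW r0
[7] i11  ld.MEM  -- RAW+WAW r0
[8] i12,i13  and.ALU;st.MEM  -- dual

ISSUED = 11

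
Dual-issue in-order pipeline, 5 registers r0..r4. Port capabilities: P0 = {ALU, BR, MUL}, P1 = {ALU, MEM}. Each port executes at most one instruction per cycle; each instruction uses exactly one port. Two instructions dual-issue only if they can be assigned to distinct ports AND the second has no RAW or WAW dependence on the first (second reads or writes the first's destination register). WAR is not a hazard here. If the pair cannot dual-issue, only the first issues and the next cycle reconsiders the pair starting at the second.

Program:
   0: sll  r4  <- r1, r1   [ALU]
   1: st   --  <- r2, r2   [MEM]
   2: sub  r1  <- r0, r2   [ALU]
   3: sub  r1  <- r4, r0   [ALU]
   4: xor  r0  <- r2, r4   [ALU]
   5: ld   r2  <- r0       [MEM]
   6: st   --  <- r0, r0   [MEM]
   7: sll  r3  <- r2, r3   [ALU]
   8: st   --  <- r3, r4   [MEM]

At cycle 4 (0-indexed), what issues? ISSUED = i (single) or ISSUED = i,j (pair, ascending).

  cy0 -> i0&i1 (sll;st) dual
  cy1 -> i2 (sub) WAW r1
  cy2 -> i3&i4 (sub;xor) dual
  cy3 -> i5 (ld) no-port MEM/MEM
  cy4 -> i6&i7 (st;sll) dual
  cy5 -> i8 (st) tail

ISSUED = 6,7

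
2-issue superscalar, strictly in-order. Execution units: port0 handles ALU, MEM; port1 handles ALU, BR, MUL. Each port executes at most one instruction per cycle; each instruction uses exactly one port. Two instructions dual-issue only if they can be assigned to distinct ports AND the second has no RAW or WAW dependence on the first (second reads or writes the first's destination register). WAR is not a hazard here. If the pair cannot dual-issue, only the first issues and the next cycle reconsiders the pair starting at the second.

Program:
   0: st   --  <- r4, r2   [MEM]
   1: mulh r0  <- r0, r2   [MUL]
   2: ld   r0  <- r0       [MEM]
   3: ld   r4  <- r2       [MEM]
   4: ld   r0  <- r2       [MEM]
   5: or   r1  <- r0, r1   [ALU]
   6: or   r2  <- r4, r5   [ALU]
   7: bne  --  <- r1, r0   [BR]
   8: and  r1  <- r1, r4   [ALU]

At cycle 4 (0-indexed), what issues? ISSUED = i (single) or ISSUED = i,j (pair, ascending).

ISSUED = 5,6

[0] i0+i1  st/mulh  -- dual
[1] i2  ld  -- no-port MEM/MEM
[2] i3  ld  -- no-port MEM/MEM
[3] i4  ld  -- RAW r0
[4] i5+i6  or/or  -- dual
[5] i7+i8  bne/and  -- dual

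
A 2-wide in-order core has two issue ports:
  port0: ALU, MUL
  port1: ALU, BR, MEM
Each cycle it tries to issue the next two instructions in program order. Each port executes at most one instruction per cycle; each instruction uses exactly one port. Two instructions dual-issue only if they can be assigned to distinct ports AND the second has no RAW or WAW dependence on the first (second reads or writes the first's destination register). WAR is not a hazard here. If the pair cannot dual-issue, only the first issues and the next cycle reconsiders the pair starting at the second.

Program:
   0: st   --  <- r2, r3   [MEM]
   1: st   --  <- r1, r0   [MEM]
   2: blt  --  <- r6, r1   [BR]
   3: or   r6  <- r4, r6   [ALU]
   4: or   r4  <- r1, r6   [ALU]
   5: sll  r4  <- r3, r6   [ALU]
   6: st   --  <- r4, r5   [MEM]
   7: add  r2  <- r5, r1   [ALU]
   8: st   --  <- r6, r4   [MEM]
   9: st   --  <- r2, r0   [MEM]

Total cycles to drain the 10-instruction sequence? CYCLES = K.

CYCLES = 8

#0 head=0: st.MEM i0 no-port MEM/MEM
#1 head=1: st.MEM i1 no-port MEM/BR
#2 head=2: blt.BR;or.ALU i2&i3 dual
#3 head=4: or.ALU i4 WAW r4
#4 head=5: sll.ALU i5 RAW r4
#5 head=6: st.MEM;add.ALU i6&i7 dual
#6 head=8: st.MEM i8 no-port MEM/MEM
#7 head=9: st.MEM i9 tail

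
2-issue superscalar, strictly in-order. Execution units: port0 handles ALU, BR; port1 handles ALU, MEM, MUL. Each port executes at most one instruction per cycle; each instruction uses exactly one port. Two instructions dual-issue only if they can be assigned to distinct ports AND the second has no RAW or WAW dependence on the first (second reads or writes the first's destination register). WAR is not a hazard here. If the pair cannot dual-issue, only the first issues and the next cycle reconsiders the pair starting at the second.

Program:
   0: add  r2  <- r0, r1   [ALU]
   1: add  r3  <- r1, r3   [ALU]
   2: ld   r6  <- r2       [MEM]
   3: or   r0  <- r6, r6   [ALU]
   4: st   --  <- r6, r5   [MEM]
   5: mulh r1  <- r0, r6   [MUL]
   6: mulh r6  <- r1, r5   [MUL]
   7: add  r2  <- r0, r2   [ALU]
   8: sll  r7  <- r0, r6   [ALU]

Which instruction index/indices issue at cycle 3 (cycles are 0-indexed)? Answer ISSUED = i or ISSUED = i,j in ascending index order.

ISSUED = 5

c0: i0,i1 add add  dual
c1: i2 ld  RAW r6
c2: i3,i4 or st  dual
c3: i5 mulh  no-port MUL/MUL
c4: i6,i7 mulh add  dual
c5: i8 sll  tail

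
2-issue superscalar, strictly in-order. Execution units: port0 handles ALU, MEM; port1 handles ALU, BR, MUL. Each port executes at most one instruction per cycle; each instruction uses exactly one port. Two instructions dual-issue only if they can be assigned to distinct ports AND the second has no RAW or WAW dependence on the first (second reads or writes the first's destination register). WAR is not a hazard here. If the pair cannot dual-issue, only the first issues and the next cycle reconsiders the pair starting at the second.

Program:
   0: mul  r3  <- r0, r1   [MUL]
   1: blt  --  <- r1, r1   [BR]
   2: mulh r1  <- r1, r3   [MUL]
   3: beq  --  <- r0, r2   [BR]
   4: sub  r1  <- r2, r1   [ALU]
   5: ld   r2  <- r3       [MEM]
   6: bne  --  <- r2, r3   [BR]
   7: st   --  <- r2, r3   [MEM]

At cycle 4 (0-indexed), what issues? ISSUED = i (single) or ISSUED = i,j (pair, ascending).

[0] i0  mul.MUL  -- no-port MUL/BR
[1] i1  blt.BR  -- no-port BR/MUL
[2] i2  mulh.MUL  -- no-port MUL/BR
[3] i3+i4  beq.BR sub.ALU  -- dual
[4] i5  ld.MEM  -- RAW r2
[5] i6+i7  bne.BR st.MEM  -- dual

ISSUED = 5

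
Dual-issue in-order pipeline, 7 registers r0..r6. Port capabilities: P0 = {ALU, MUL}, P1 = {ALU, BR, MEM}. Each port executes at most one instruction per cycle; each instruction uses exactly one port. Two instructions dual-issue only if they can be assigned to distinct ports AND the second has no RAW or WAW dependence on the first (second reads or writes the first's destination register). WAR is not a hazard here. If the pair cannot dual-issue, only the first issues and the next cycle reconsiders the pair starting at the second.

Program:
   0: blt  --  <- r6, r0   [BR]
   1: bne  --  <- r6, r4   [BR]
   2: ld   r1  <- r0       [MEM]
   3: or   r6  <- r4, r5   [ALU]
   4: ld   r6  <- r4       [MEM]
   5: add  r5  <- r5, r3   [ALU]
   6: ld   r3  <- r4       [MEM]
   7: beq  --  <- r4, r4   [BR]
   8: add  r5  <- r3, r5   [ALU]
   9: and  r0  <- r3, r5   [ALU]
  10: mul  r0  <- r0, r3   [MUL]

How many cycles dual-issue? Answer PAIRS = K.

PAIRS = 3

#0 head=0: blt.BR i0 no-port BR/BR
#1 head=1: bne.BR i1 no-port BR/MEM
#2 head=2: ld.MEM/or.ALU i2/i3 dual
#3 head=4: ld.MEM/add.ALU i4/i5 dual
#4 head=6: ld.MEM i6 no-port MEM/BR
#5 head=7: beq.BR/add.ALU i7/i8 dual
#6 head=9: and.ALU i9 RAW+WAW r0
#7 head=10: mul.MUL i10 tail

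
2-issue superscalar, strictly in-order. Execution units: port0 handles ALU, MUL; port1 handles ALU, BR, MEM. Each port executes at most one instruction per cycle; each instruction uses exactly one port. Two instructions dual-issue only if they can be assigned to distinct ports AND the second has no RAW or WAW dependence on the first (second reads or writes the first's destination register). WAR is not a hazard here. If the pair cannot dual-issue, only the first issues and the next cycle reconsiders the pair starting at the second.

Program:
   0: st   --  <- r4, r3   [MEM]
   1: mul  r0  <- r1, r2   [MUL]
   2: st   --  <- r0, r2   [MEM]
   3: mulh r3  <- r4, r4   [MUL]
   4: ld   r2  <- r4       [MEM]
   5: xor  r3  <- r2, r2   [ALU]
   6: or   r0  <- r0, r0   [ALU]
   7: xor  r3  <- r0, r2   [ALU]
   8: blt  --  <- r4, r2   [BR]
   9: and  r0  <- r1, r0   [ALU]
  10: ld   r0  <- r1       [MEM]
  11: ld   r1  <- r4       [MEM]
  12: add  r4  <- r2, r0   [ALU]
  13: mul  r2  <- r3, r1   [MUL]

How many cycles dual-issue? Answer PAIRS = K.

PAIRS = 5

[0] i0+i1  st.MEM+mul.MUL  -- pair
[1] i2+i3  st.MEM+mulh.MUL  -- pair
[2] i4  ld.MEM  -- RAW r2
[3] i5+i6  xor.ALU+or.ALU  -- pair
[4] i7+i8  xor.ALU+blt.BR  -- pair
[5] i9  and.ALU  -- WAW r0
[6] i10  ld.MEM  -- no-port MEM/MEM
[7] i11+i12  ld.MEM+add.ALU  -- pair
[8] i13  mul.MUL  -- tail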